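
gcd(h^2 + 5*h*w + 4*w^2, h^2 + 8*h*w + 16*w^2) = h + 4*w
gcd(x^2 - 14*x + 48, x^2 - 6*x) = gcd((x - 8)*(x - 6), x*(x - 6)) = x - 6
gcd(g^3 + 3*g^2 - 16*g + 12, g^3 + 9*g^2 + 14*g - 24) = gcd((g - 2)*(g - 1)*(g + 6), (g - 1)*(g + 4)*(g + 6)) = g^2 + 5*g - 6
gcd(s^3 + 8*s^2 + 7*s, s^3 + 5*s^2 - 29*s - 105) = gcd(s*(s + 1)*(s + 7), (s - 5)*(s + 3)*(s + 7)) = s + 7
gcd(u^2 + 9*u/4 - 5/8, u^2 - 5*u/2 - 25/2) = u + 5/2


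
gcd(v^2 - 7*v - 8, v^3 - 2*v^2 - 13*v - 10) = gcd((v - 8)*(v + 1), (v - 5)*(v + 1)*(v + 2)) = v + 1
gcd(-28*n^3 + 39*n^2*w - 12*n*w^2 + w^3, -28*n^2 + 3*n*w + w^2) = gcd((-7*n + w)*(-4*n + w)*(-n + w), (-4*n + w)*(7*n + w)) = -4*n + w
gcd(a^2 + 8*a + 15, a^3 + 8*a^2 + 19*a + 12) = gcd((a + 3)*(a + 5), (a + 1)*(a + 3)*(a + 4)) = a + 3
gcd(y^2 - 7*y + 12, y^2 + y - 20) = y - 4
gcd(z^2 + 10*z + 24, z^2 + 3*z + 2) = 1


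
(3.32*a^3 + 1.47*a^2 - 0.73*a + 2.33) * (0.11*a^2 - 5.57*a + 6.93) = 0.3652*a^5 - 18.3307*a^4 + 14.7394*a^3 + 14.5095*a^2 - 18.037*a + 16.1469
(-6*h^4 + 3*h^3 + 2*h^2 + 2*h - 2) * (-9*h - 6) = 54*h^5 + 9*h^4 - 36*h^3 - 30*h^2 + 6*h + 12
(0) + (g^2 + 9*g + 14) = g^2 + 9*g + 14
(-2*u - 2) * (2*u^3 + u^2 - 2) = -4*u^4 - 6*u^3 - 2*u^2 + 4*u + 4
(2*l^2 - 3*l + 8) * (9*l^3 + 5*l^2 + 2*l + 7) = 18*l^5 - 17*l^4 + 61*l^3 + 48*l^2 - 5*l + 56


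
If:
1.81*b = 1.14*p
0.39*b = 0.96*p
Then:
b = 0.00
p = 0.00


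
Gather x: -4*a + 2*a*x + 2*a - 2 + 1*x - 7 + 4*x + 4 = -2*a + x*(2*a + 5) - 5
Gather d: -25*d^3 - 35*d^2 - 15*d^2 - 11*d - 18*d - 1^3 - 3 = -25*d^3 - 50*d^2 - 29*d - 4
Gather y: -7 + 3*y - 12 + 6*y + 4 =9*y - 15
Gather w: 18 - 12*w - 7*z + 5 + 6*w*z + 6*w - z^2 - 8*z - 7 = w*(6*z - 6) - z^2 - 15*z + 16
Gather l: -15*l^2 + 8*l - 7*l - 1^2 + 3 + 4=-15*l^2 + l + 6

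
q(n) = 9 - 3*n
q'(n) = -3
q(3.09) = -0.27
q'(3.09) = -3.00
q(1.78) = 3.66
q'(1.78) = -3.00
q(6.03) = -9.09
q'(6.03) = -3.00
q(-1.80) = 14.40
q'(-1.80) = -3.00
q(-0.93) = 11.79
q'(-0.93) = -3.00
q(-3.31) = 18.93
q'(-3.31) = -3.00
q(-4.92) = 23.76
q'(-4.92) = -3.00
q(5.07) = -6.21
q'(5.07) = -3.00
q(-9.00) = 36.00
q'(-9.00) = -3.00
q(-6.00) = 27.00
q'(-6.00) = -3.00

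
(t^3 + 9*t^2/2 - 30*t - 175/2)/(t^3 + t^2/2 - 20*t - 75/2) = (t + 7)/(t + 3)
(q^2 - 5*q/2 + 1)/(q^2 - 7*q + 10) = (q - 1/2)/(q - 5)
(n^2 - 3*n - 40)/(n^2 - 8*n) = (n + 5)/n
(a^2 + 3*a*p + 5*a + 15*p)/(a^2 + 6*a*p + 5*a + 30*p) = (a + 3*p)/(a + 6*p)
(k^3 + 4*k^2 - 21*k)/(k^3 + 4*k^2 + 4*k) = (k^2 + 4*k - 21)/(k^2 + 4*k + 4)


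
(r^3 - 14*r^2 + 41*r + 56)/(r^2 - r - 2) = (r^2 - 15*r + 56)/(r - 2)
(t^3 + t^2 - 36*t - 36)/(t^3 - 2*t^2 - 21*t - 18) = (t + 6)/(t + 3)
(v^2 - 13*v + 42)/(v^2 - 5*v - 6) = (v - 7)/(v + 1)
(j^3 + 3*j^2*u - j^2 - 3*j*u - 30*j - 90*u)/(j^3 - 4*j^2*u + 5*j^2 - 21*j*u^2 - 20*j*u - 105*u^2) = (6 - j)/(-j + 7*u)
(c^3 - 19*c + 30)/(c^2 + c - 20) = (c^2 - 5*c + 6)/(c - 4)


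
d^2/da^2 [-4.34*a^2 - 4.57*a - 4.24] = -8.68000000000000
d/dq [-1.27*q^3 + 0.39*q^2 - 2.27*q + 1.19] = -3.81*q^2 + 0.78*q - 2.27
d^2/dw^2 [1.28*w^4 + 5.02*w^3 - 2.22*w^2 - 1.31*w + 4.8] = 15.36*w^2 + 30.12*w - 4.44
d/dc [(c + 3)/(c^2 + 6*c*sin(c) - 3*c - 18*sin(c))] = (-6*c^2*cos(c) - c^2 - 6*c - 36*sin(c) + 54*cos(c) + 9)/((c - 3)^2*(c + 6*sin(c))^2)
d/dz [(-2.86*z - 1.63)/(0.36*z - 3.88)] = (4.206096*z - 45.332368)/(0.36*z - 3.88)^3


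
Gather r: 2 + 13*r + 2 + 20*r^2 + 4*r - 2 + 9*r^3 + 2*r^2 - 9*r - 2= 9*r^3 + 22*r^2 + 8*r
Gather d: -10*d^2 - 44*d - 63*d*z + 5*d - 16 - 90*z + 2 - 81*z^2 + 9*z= -10*d^2 + d*(-63*z - 39) - 81*z^2 - 81*z - 14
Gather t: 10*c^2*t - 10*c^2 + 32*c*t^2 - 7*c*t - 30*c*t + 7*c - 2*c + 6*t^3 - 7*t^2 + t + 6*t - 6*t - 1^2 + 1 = -10*c^2 + 5*c + 6*t^3 + t^2*(32*c - 7) + t*(10*c^2 - 37*c + 1)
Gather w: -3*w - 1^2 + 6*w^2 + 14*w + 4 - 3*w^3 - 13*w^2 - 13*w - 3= -3*w^3 - 7*w^2 - 2*w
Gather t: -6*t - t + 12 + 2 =14 - 7*t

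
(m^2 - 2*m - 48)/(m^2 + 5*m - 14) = (m^2 - 2*m - 48)/(m^2 + 5*m - 14)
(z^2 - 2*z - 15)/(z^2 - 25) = (z + 3)/(z + 5)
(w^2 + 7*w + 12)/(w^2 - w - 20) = (w + 3)/(w - 5)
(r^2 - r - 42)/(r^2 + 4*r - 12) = (r - 7)/(r - 2)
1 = 1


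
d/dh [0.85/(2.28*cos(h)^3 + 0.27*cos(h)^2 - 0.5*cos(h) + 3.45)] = (5.814*cos(h)^2 + 0.459*cos(h) - 0.425)*sin(h)/(2.28*cos(h)^3 + 0.27*cos(h)^2 - 0.5*cos(h) + 3.45)^2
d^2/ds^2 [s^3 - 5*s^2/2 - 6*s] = 6*s - 5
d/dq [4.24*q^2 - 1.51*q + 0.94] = 8.48*q - 1.51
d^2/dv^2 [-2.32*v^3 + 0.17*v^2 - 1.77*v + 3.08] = 0.34 - 13.92*v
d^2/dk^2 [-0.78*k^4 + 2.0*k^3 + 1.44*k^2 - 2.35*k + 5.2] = -9.36*k^2 + 12.0*k + 2.88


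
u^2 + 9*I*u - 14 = (u + 2*I)*(u + 7*I)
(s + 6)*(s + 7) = s^2 + 13*s + 42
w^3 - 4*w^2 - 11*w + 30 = (w - 5)*(w - 2)*(w + 3)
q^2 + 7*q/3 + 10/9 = (q + 2/3)*(q + 5/3)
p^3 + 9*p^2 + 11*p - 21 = (p - 1)*(p + 3)*(p + 7)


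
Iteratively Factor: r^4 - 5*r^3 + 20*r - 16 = (r + 2)*(r^3 - 7*r^2 + 14*r - 8) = (r - 1)*(r + 2)*(r^2 - 6*r + 8) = (r - 2)*(r - 1)*(r + 2)*(r - 4)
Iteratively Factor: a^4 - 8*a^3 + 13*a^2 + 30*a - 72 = (a - 3)*(a^3 - 5*a^2 - 2*a + 24) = (a - 3)^2*(a^2 - 2*a - 8) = (a - 4)*(a - 3)^2*(a + 2)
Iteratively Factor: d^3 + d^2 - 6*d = (d + 3)*(d^2 - 2*d) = (d - 2)*(d + 3)*(d)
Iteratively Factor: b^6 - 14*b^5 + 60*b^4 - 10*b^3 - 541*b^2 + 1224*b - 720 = (b - 4)*(b^5 - 10*b^4 + 20*b^3 + 70*b^2 - 261*b + 180) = (b - 4)^2*(b^4 - 6*b^3 - 4*b^2 + 54*b - 45) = (b - 4)^2*(b + 3)*(b^3 - 9*b^2 + 23*b - 15) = (b - 4)^2*(b - 1)*(b + 3)*(b^2 - 8*b + 15) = (b - 4)^2*(b - 3)*(b - 1)*(b + 3)*(b - 5)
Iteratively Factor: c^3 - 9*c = (c)*(c^2 - 9) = c*(c - 3)*(c + 3)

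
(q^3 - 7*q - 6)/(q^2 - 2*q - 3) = q + 2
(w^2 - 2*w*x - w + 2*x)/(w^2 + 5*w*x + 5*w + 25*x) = (w^2 - 2*w*x - w + 2*x)/(w^2 + 5*w*x + 5*w + 25*x)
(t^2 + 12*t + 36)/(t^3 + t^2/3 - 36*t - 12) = 3*(t + 6)/(3*t^2 - 17*t - 6)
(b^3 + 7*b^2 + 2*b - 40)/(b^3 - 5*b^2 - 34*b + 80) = (b + 4)/(b - 8)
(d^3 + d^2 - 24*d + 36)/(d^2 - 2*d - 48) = (d^2 - 5*d + 6)/(d - 8)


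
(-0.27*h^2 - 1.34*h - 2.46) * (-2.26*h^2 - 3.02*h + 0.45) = 0.6102*h^4 + 3.8438*h^3 + 9.4849*h^2 + 6.8262*h - 1.107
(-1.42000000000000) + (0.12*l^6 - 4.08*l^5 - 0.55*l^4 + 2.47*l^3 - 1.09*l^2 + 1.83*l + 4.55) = 0.12*l^6 - 4.08*l^5 - 0.55*l^4 + 2.47*l^3 - 1.09*l^2 + 1.83*l + 3.13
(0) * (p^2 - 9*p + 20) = 0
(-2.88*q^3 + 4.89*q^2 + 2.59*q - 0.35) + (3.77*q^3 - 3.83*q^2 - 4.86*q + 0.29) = 0.89*q^3 + 1.06*q^2 - 2.27*q - 0.06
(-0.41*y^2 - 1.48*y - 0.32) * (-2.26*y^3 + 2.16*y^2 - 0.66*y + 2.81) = 0.9266*y^5 + 2.4592*y^4 - 2.203*y^3 - 0.8665*y^2 - 3.9476*y - 0.8992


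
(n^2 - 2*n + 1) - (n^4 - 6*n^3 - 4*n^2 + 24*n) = -n^4 + 6*n^3 + 5*n^2 - 26*n + 1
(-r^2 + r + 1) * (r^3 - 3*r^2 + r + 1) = -r^5 + 4*r^4 - 3*r^3 - 3*r^2 + 2*r + 1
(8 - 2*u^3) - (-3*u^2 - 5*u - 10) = -2*u^3 + 3*u^2 + 5*u + 18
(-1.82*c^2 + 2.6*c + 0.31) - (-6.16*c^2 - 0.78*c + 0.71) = 4.34*c^2 + 3.38*c - 0.4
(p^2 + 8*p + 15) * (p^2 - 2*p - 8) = p^4 + 6*p^3 - 9*p^2 - 94*p - 120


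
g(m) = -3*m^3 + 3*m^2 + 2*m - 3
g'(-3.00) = -97.00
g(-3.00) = 99.00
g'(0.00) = 2.00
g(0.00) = -3.00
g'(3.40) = -81.64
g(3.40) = -79.43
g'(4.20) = -131.56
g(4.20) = -163.94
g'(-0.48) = -2.95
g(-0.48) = -2.94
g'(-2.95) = -94.02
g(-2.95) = 94.22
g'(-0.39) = -1.71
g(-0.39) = -3.15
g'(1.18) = -3.45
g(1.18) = -1.39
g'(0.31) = 3.00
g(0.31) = -2.18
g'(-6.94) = -473.11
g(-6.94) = 1130.38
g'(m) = -9*m^2 + 6*m + 2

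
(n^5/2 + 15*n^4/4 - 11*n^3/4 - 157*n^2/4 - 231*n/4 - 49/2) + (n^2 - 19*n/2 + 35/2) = n^5/2 + 15*n^4/4 - 11*n^3/4 - 153*n^2/4 - 269*n/4 - 7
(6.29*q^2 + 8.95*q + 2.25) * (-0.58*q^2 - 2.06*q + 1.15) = -3.6482*q^4 - 18.1484*q^3 - 12.5085*q^2 + 5.6575*q + 2.5875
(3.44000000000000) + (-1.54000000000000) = 1.90000000000000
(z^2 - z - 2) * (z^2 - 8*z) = z^4 - 9*z^3 + 6*z^2 + 16*z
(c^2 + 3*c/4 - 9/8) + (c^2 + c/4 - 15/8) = 2*c^2 + c - 3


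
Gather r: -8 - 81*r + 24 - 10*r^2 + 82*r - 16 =-10*r^2 + r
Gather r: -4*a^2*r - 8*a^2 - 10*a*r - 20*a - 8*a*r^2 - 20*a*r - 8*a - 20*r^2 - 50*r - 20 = -8*a^2 - 28*a + r^2*(-8*a - 20) + r*(-4*a^2 - 30*a - 50) - 20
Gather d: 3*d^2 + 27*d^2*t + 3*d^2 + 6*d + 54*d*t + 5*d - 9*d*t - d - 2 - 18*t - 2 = d^2*(27*t + 6) + d*(45*t + 10) - 18*t - 4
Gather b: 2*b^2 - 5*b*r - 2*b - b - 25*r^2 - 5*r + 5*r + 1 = 2*b^2 + b*(-5*r - 3) - 25*r^2 + 1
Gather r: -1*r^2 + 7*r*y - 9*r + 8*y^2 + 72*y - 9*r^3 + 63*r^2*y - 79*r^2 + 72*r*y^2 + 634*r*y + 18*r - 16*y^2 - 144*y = -9*r^3 + r^2*(63*y - 80) + r*(72*y^2 + 641*y + 9) - 8*y^2 - 72*y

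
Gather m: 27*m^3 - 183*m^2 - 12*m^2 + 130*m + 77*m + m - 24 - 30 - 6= 27*m^3 - 195*m^2 + 208*m - 60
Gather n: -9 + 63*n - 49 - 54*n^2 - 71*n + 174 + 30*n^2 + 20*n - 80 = -24*n^2 + 12*n + 36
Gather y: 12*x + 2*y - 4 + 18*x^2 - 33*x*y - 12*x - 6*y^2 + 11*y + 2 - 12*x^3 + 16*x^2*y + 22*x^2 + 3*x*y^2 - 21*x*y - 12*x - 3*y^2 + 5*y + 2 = -12*x^3 + 40*x^2 - 12*x + y^2*(3*x - 9) + y*(16*x^2 - 54*x + 18)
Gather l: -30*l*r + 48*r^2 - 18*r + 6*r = -30*l*r + 48*r^2 - 12*r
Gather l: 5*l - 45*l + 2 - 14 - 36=-40*l - 48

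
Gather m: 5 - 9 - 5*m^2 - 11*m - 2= -5*m^2 - 11*m - 6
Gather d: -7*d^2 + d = -7*d^2 + d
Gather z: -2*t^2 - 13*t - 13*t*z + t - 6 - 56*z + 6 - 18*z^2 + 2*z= -2*t^2 - 12*t - 18*z^2 + z*(-13*t - 54)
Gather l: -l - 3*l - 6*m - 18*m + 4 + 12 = -4*l - 24*m + 16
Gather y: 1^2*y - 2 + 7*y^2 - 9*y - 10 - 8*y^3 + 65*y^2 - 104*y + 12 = -8*y^3 + 72*y^2 - 112*y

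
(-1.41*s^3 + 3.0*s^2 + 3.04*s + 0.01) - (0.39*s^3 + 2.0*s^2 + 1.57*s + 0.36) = -1.8*s^3 + 1.0*s^2 + 1.47*s - 0.35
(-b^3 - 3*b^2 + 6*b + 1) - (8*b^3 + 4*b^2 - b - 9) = -9*b^3 - 7*b^2 + 7*b + 10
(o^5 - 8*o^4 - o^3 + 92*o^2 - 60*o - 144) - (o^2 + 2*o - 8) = o^5 - 8*o^4 - o^3 + 91*o^2 - 62*o - 136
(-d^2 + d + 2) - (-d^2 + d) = 2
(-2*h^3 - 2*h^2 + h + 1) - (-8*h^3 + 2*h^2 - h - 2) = 6*h^3 - 4*h^2 + 2*h + 3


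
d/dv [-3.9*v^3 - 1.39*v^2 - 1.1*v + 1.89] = -11.7*v^2 - 2.78*v - 1.1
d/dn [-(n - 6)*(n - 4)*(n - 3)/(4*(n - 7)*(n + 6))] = (-n^4 + 2*n^3 + 167*n^2 - 1236*n + 2340)/(4*(n^4 - 2*n^3 - 83*n^2 + 84*n + 1764))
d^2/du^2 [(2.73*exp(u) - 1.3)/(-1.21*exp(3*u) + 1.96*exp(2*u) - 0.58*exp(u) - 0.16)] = (-15.987972*exp(6*u) + 36.553374*exp(5*u) - 36.737792*exp(4*u) + 25.5684*exp(3*u) - 11.835408*exp(2*u) + 2.321384*exp(u) - 0.190528)*exp(u)/(1.771561*exp(9*u) - 8.608908*exp(8*u) + 16.492542*exp(7*u) - 15.079936*exp(6*u) + 5.62878*exp(5*u) + 0.539664*exp(4*u) - 0.803288*exp(3*u) + 0.010944*exp(2*u) + 0.044544*exp(u) + 0.004096)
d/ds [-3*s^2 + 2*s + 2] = 2 - 6*s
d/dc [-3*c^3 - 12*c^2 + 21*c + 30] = -9*c^2 - 24*c + 21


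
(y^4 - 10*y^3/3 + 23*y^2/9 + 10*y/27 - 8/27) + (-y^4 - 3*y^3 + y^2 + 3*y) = -19*y^3/3 + 32*y^2/9 + 91*y/27 - 8/27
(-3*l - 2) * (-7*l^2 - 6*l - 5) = 21*l^3 + 32*l^2 + 27*l + 10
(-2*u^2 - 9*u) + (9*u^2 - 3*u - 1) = 7*u^2 - 12*u - 1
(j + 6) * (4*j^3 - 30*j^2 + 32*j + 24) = 4*j^4 - 6*j^3 - 148*j^2 + 216*j + 144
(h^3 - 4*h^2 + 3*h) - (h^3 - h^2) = -3*h^2 + 3*h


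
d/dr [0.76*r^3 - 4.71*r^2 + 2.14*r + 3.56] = 2.28*r^2 - 9.42*r + 2.14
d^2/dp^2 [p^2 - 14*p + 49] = 2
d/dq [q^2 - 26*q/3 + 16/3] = 2*q - 26/3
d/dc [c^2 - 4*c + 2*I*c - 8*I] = 2*c - 4 + 2*I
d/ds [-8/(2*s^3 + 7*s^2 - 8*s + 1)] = 16*(3*s^2 + 7*s - 4)/(2*s^3 + 7*s^2 - 8*s + 1)^2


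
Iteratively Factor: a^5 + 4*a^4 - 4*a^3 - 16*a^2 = (a)*(a^4 + 4*a^3 - 4*a^2 - 16*a) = a*(a + 2)*(a^3 + 2*a^2 - 8*a) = a*(a - 2)*(a + 2)*(a^2 + 4*a) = a^2*(a - 2)*(a + 2)*(a + 4)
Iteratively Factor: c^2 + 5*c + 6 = (c + 2)*(c + 3)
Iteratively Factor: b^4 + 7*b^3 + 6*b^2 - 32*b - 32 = (b + 4)*(b^3 + 3*b^2 - 6*b - 8) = (b + 1)*(b + 4)*(b^2 + 2*b - 8) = (b - 2)*(b + 1)*(b + 4)*(b + 4)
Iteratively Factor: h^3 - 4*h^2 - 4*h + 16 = (h - 2)*(h^2 - 2*h - 8) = (h - 2)*(h + 2)*(h - 4)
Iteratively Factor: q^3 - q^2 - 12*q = (q)*(q^2 - q - 12) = q*(q + 3)*(q - 4)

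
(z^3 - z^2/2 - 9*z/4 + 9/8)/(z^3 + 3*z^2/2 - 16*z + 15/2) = (z^2 - 9/4)/(z^2 + 2*z - 15)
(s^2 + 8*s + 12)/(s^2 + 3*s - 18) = (s + 2)/(s - 3)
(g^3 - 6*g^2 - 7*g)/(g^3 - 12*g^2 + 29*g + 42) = g/(g - 6)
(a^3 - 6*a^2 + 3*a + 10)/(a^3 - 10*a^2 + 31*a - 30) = (a + 1)/(a - 3)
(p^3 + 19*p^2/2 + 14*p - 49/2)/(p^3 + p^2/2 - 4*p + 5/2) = (2*p^2 + 21*p + 49)/(2*p^2 + 3*p - 5)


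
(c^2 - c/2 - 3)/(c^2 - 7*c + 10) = (c + 3/2)/(c - 5)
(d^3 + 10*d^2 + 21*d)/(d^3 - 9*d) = (d + 7)/(d - 3)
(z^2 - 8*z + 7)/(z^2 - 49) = (z - 1)/(z + 7)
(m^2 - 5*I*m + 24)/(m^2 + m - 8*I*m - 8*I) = (m + 3*I)/(m + 1)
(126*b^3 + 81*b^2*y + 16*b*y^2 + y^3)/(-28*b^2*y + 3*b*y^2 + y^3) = (18*b^2 + 9*b*y + y^2)/(y*(-4*b + y))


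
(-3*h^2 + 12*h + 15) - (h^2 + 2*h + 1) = -4*h^2 + 10*h + 14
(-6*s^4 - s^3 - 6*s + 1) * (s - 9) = -6*s^5 + 53*s^4 + 9*s^3 - 6*s^2 + 55*s - 9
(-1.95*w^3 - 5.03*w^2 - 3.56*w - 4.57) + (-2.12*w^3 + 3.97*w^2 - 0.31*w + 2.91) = -4.07*w^3 - 1.06*w^2 - 3.87*w - 1.66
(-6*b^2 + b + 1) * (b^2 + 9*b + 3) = -6*b^4 - 53*b^3 - 8*b^2 + 12*b + 3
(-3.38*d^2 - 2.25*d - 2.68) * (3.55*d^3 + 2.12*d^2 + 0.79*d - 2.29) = -11.999*d^5 - 15.1531*d^4 - 16.9542*d^3 + 0.281099999999999*d^2 + 3.0353*d + 6.1372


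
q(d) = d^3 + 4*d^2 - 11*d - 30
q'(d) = 3*d^2 + 8*d - 11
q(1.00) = -36.00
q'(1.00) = 0.00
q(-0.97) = -16.48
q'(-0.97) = -15.94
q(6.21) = 295.43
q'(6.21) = 154.37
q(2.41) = -19.28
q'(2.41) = 25.70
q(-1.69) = -4.81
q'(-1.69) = -15.95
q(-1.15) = -13.58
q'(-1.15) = -16.23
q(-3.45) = 14.50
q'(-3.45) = -2.89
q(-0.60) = -22.18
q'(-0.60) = -14.72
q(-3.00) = 12.00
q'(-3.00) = -8.00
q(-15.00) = -2340.00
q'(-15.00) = 544.00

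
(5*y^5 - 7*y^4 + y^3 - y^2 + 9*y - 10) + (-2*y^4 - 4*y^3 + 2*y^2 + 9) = 5*y^5 - 9*y^4 - 3*y^3 + y^2 + 9*y - 1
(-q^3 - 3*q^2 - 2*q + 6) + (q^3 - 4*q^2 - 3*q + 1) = -7*q^2 - 5*q + 7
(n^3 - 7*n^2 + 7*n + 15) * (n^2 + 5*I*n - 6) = n^5 - 7*n^4 + 5*I*n^4 + n^3 - 35*I*n^3 + 57*n^2 + 35*I*n^2 - 42*n + 75*I*n - 90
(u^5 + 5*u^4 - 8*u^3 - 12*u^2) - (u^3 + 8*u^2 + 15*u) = u^5 + 5*u^4 - 9*u^3 - 20*u^2 - 15*u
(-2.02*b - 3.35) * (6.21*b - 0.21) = -12.5442*b^2 - 20.3793*b + 0.7035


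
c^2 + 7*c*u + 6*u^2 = (c + u)*(c + 6*u)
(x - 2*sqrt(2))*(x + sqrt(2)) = x^2 - sqrt(2)*x - 4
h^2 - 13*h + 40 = (h - 8)*(h - 5)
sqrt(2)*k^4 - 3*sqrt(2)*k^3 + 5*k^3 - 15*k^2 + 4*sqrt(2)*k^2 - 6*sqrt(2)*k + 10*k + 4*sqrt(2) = (k - 2)*(k - 1)*(k + 2*sqrt(2))*(sqrt(2)*k + 1)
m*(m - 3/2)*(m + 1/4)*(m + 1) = m^4 - m^3/4 - 13*m^2/8 - 3*m/8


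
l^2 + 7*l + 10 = (l + 2)*(l + 5)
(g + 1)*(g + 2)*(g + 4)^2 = g^4 + 11*g^3 + 42*g^2 + 64*g + 32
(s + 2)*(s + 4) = s^2 + 6*s + 8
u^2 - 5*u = u*(u - 5)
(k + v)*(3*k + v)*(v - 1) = 3*k^2*v - 3*k^2 + 4*k*v^2 - 4*k*v + v^3 - v^2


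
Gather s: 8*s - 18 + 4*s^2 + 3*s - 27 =4*s^2 + 11*s - 45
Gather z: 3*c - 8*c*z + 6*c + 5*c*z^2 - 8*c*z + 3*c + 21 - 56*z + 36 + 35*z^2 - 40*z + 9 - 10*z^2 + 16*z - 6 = 12*c + z^2*(5*c + 25) + z*(-16*c - 80) + 60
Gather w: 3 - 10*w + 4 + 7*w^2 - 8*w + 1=7*w^2 - 18*w + 8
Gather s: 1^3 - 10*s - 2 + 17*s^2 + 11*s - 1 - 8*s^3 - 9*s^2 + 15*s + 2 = -8*s^3 + 8*s^2 + 16*s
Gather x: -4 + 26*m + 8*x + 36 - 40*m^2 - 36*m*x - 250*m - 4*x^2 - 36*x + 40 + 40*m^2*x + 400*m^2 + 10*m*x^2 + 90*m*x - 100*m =360*m^2 - 324*m + x^2*(10*m - 4) + x*(40*m^2 + 54*m - 28) + 72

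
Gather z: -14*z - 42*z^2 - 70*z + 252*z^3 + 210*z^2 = 252*z^3 + 168*z^2 - 84*z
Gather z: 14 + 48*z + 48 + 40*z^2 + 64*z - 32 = 40*z^2 + 112*z + 30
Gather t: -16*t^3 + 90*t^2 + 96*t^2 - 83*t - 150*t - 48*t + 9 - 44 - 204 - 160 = -16*t^3 + 186*t^2 - 281*t - 399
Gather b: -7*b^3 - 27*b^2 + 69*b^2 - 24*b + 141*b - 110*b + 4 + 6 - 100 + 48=-7*b^3 + 42*b^2 + 7*b - 42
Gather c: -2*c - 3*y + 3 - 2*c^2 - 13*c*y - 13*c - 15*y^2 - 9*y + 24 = -2*c^2 + c*(-13*y - 15) - 15*y^2 - 12*y + 27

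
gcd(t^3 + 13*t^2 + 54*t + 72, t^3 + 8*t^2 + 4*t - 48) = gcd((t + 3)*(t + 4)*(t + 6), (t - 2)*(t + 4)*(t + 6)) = t^2 + 10*t + 24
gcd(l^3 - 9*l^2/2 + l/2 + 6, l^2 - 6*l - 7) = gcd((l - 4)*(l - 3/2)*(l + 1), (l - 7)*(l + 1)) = l + 1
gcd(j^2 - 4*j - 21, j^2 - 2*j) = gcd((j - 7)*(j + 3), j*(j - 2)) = 1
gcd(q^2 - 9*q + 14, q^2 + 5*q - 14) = q - 2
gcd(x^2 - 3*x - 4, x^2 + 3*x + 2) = x + 1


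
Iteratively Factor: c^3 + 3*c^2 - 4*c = (c + 4)*(c^2 - c) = c*(c + 4)*(c - 1)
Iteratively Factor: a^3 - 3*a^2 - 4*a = (a + 1)*(a^2 - 4*a) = (a - 4)*(a + 1)*(a)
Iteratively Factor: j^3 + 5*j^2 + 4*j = (j)*(j^2 + 5*j + 4) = j*(j + 4)*(j + 1)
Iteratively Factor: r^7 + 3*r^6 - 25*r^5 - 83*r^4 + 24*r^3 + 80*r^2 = (r - 1)*(r^6 + 4*r^5 - 21*r^4 - 104*r^3 - 80*r^2) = r*(r - 1)*(r^5 + 4*r^4 - 21*r^3 - 104*r^2 - 80*r) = r*(r - 5)*(r - 1)*(r^4 + 9*r^3 + 24*r^2 + 16*r) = r*(r - 5)*(r - 1)*(r + 1)*(r^3 + 8*r^2 + 16*r) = r*(r - 5)*(r - 1)*(r + 1)*(r + 4)*(r^2 + 4*r) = r*(r - 5)*(r - 1)*(r + 1)*(r + 4)^2*(r)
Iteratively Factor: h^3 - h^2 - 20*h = (h + 4)*(h^2 - 5*h) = (h - 5)*(h + 4)*(h)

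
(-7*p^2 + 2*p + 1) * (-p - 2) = 7*p^3 + 12*p^2 - 5*p - 2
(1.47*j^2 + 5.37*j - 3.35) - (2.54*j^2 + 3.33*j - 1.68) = -1.07*j^2 + 2.04*j - 1.67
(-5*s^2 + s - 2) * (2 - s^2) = 5*s^4 - s^3 - 8*s^2 + 2*s - 4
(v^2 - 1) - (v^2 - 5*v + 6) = 5*v - 7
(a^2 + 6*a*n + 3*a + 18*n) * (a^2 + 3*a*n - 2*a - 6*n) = a^4 + 9*a^3*n + a^3 + 18*a^2*n^2 + 9*a^2*n - 6*a^2 + 18*a*n^2 - 54*a*n - 108*n^2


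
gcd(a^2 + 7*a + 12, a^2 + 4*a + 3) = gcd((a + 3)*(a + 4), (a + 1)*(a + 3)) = a + 3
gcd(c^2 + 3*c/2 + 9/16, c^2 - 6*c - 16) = 1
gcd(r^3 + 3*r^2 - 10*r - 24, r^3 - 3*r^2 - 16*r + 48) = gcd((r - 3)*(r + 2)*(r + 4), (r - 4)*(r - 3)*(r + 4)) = r^2 + r - 12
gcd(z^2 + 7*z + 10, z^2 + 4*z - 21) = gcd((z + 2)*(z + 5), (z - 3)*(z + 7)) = 1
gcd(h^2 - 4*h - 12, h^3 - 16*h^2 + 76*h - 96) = h - 6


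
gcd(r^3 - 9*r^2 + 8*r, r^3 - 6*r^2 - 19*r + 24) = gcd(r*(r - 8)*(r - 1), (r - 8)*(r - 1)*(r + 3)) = r^2 - 9*r + 8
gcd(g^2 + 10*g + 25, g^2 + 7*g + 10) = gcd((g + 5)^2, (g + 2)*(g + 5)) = g + 5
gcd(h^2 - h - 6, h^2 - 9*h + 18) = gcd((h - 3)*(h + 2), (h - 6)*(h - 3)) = h - 3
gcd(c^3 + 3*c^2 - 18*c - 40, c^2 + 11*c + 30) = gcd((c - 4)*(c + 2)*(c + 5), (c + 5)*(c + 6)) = c + 5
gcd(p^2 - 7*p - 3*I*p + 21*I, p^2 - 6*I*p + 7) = 1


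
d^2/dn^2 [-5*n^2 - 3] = -10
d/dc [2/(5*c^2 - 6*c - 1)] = 4*(3 - 5*c)/(-5*c^2 + 6*c + 1)^2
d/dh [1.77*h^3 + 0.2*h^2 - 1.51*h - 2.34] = 5.31*h^2 + 0.4*h - 1.51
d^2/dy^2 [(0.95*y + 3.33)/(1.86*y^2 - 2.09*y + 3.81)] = ((0.95*y + 3.33)*(3.72*y - 2.09)*(7.44*y - 4.18) - (10.602*y + 8.4166)*(1.86*y^2 - 2.09*y + 3.81))/(1.86*y^2 - 2.09*y + 3.81)^3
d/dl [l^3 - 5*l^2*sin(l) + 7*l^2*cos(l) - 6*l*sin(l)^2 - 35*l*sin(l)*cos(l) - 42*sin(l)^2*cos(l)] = -7*l^2*sin(l) - 5*l^2*cos(l) + 3*l^2 - 10*l*sin(l) - 6*l*sin(2*l) + 14*l*cos(l) - 35*l*cos(2*l) + 21*sin(l)/2 - 35*sin(2*l)/2 - 63*sin(3*l)/2 + 3*cos(2*l) - 3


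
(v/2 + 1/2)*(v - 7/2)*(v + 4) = v^3/2 + 3*v^2/4 - 27*v/4 - 7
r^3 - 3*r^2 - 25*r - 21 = (r - 7)*(r + 1)*(r + 3)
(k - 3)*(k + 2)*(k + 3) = k^3 + 2*k^2 - 9*k - 18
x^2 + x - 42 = (x - 6)*(x + 7)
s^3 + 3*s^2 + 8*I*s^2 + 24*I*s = s*(s + 3)*(s + 8*I)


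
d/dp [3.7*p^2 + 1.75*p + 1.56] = 7.4*p + 1.75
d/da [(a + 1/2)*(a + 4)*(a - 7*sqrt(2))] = 3*a^2 - 14*sqrt(2)*a + 9*a - 63*sqrt(2)/2 + 2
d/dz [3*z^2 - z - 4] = 6*z - 1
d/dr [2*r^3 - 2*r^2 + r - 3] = 6*r^2 - 4*r + 1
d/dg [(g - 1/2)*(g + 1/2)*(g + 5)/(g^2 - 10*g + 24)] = (4*g^4 - 80*g^3 + 89*g^2 + 970*g - 74)/(4*(g^4 - 20*g^3 + 148*g^2 - 480*g + 576))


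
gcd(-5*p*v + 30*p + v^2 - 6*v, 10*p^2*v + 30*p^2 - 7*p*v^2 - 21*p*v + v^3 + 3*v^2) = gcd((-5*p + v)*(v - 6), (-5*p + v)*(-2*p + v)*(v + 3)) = 5*p - v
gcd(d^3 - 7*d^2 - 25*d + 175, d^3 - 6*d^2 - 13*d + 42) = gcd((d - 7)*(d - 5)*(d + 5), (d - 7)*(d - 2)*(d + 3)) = d - 7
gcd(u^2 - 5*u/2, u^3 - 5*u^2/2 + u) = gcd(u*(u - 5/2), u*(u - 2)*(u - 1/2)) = u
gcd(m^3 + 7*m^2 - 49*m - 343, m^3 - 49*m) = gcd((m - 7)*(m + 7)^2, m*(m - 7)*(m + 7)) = m^2 - 49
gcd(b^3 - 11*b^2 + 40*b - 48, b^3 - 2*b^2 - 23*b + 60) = b^2 - 7*b + 12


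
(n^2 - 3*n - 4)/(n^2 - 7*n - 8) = (n - 4)/(n - 8)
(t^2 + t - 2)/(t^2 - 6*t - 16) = (t - 1)/(t - 8)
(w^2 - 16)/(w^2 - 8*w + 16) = (w + 4)/(w - 4)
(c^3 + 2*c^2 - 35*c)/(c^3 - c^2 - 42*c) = (-c^2 - 2*c + 35)/(-c^2 + c + 42)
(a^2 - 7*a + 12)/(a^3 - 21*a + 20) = (a - 3)/(a^2 + 4*a - 5)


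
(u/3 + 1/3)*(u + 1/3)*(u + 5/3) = u^3/3 + u^2 + 23*u/27 + 5/27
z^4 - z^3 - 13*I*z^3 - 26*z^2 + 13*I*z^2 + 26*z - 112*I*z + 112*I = (z - 1)*(z - 8*I)*(z - 7*I)*(z + 2*I)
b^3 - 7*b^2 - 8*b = b*(b - 8)*(b + 1)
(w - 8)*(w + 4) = w^2 - 4*w - 32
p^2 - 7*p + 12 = (p - 4)*(p - 3)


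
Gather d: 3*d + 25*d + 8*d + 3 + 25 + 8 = 36*d + 36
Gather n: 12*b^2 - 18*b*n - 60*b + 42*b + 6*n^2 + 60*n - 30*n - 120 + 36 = 12*b^2 - 18*b + 6*n^2 + n*(30 - 18*b) - 84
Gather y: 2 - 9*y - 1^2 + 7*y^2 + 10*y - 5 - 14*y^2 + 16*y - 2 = -7*y^2 + 17*y - 6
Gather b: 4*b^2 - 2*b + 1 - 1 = 4*b^2 - 2*b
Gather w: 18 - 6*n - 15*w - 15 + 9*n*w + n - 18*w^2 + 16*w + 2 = -5*n - 18*w^2 + w*(9*n + 1) + 5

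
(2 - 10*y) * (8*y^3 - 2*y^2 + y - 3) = -80*y^4 + 36*y^3 - 14*y^2 + 32*y - 6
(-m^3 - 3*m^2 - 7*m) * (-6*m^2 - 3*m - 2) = 6*m^5 + 21*m^4 + 53*m^3 + 27*m^2 + 14*m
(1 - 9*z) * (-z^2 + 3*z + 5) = 9*z^3 - 28*z^2 - 42*z + 5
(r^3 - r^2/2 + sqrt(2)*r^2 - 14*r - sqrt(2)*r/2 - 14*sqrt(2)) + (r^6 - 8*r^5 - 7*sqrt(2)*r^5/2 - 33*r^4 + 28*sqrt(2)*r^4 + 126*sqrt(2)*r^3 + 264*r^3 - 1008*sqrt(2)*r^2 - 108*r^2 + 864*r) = r^6 - 8*r^5 - 7*sqrt(2)*r^5/2 - 33*r^4 + 28*sqrt(2)*r^4 + 126*sqrt(2)*r^3 + 265*r^3 - 1007*sqrt(2)*r^2 - 217*r^2/2 - sqrt(2)*r/2 + 850*r - 14*sqrt(2)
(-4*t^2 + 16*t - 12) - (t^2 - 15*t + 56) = -5*t^2 + 31*t - 68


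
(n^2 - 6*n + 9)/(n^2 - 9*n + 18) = (n - 3)/(n - 6)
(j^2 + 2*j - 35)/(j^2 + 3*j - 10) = (j^2 + 2*j - 35)/(j^2 + 3*j - 10)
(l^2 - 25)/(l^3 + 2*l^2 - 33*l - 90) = (l - 5)/(l^2 - 3*l - 18)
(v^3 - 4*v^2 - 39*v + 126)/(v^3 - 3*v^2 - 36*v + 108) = (v - 7)/(v - 6)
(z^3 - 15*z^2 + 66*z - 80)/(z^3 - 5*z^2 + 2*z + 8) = (z^2 - 13*z + 40)/(z^2 - 3*z - 4)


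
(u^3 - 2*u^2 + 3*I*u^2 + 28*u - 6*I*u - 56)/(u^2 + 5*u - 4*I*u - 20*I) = (u^2 + u*(-2 + 7*I) - 14*I)/(u + 5)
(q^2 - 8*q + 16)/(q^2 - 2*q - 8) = (q - 4)/(q + 2)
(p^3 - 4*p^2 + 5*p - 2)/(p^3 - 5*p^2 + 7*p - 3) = (p - 2)/(p - 3)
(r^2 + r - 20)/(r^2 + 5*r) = (r - 4)/r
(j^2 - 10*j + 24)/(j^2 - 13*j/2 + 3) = 2*(j - 4)/(2*j - 1)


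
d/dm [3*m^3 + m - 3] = 9*m^2 + 1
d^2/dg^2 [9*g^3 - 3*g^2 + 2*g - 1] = 54*g - 6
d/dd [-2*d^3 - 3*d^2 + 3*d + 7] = -6*d^2 - 6*d + 3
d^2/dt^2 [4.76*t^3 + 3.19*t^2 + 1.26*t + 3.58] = 28.56*t + 6.38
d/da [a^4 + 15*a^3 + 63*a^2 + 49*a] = 4*a^3 + 45*a^2 + 126*a + 49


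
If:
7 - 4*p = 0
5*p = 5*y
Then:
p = 7/4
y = 7/4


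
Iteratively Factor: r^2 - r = (r)*(r - 1)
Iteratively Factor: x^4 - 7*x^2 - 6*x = (x)*(x^3 - 7*x - 6) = x*(x + 2)*(x^2 - 2*x - 3) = x*(x + 1)*(x + 2)*(x - 3)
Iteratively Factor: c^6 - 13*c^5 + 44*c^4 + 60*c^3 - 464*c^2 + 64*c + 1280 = (c + 2)*(c^5 - 15*c^4 + 74*c^3 - 88*c^2 - 288*c + 640) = (c + 2)^2*(c^4 - 17*c^3 + 108*c^2 - 304*c + 320) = (c - 5)*(c + 2)^2*(c^3 - 12*c^2 + 48*c - 64) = (c - 5)*(c - 4)*(c + 2)^2*(c^2 - 8*c + 16) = (c - 5)*(c - 4)^2*(c + 2)^2*(c - 4)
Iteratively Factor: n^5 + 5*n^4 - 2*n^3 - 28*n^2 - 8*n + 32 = (n - 2)*(n^4 + 7*n^3 + 12*n^2 - 4*n - 16) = (n - 2)*(n - 1)*(n^3 + 8*n^2 + 20*n + 16) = (n - 2)*(n - 1)*(n + 2)*(n^2 + 6*n + 8) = (n - 2)*(n - 1)*(n + 2)*(n + 4)*(n + 2)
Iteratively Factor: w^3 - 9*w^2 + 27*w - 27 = (w - 3)*(w^2 - 6*w + 9) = (w - 3)^2*(w - 3)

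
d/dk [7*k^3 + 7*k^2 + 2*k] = 21*k^2 + 14*k + 2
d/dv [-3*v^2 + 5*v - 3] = 5 - 6*v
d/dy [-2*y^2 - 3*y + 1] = -4*y - 3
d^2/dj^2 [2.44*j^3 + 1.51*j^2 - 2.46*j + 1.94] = 14.64*j + 3.02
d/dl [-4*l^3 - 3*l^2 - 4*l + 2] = -12*l^2 - 6*l - 4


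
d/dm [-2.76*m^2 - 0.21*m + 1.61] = -5.52*m - 0.21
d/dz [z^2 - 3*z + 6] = 2*z - 3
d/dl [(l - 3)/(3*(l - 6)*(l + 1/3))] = 3*(-l^2 + 6*l - 19)/(9*l^4 - 102*l^3 + 253*l^2 + 204*l + 36)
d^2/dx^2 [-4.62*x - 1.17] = 0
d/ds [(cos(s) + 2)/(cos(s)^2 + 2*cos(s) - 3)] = (cos(s)^2 + 4*cos(s) + 7)*sin(s)/(cos(s)^2 + 2*cos(s) - 3)^2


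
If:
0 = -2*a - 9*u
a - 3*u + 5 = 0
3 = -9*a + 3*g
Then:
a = -3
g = -8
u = 2/3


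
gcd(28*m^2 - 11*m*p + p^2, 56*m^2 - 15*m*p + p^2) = -7*m + p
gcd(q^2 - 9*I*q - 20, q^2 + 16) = q - 4*I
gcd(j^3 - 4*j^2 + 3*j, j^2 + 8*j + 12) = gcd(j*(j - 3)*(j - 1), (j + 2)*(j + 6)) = 1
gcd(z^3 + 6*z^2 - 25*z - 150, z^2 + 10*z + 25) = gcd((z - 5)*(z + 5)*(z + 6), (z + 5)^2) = z + 5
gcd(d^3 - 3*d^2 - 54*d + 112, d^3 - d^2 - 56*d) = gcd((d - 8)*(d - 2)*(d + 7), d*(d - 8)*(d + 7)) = d^2 - d - 56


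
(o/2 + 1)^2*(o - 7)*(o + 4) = o^4/4 + o^3/4 - 9*o^2 - 31*o - 28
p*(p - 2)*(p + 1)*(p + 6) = p^4 + 5*p^3 - 8*p^2 - 12*p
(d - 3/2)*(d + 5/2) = d^2 + d - 15/4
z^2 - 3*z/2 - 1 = (z - 2)*(z + 1/2)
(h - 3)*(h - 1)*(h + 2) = h^3 - 2*h^2 - 5*h + 6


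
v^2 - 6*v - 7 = (v - 7)*(v + 1)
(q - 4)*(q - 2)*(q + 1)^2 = q^4 - 4*q^3 - 3*q^2 + 10*q + 8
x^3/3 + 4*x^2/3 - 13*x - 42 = (x/3 + 1)*(x - 6)*(x + 7)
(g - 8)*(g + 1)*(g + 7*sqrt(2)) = g^3 - 7*g^2 + 7*sqrt(2)*g^2 - 49*sqrt(2)*g - 8*g - 56*sqrt(2)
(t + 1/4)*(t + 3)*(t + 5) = t^3 + 33*t^2/4 + 17*t + 15/4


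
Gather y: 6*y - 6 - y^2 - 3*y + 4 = -y^2 + 3*y - 2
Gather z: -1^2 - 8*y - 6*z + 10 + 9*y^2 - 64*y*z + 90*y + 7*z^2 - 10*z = 9*y^2 + 82*y + 7*z^2 + z*(-64*y - 16) + 9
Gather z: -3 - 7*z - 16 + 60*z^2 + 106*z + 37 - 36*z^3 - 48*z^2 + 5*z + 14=-36*z^3 + 12*z^2 + 104*z + 32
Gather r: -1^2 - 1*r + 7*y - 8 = -r + 7*y - 9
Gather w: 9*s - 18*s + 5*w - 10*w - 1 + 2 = -9*s - 5*w + 1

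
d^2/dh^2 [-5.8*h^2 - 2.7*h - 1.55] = -11.6000000000000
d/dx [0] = 0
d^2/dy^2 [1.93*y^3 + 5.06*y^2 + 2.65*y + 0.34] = 11.58*y + 10.12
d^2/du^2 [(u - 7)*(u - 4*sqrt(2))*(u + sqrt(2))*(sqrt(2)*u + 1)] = 12*sqrt(2)*u^2 - 42*sqrt(2)*u - 30*u - 22*sqrt(2) + 70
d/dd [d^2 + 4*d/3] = 2*d + 4/3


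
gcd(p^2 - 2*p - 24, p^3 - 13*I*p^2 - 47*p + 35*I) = 1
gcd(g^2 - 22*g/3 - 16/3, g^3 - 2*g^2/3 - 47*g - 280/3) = g - 8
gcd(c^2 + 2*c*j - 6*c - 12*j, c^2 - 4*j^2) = c + 2*j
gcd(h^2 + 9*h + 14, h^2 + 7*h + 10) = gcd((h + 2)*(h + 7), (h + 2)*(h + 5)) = h + 2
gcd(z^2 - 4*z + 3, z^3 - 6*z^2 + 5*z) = z - 1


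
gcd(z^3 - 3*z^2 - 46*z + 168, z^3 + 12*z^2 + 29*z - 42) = z + 7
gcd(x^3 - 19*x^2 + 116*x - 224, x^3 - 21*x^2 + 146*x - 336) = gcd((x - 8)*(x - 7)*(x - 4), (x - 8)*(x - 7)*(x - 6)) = x^2 - 15*x + 56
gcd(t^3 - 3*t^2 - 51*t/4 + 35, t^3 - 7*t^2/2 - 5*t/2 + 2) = t - 4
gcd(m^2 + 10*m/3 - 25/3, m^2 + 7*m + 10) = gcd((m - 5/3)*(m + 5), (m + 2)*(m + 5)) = m + 5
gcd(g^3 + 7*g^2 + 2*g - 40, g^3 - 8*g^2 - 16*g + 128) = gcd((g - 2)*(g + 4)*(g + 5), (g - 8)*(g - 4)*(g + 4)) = g + 4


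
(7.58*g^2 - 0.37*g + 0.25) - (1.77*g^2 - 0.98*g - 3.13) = 5.81*g^2 + 0.61*g + 3.38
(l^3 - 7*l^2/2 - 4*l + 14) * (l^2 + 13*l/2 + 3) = l^5 + 3*l^4 - 95*l^3/4 - 45*l^2/2 + 79*l + 42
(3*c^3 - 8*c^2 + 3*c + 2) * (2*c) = 6*c^4 - 16*c^3 + 6*c^2 + 4*c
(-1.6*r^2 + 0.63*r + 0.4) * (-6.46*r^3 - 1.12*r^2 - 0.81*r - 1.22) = 10.336*r^5 - 2.2778*r^4 - 1.9936*r^3 + 0.9937*r^2 - 1.0926*r - 0.488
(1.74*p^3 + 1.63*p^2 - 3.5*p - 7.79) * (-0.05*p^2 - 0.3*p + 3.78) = -0.087*p^5 - 0.6035*p^4 + 6.2632*p^3 + 7.6009*p^2 - 10.893*p - 29.4462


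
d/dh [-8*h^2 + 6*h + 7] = 6 - 16*h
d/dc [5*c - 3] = 5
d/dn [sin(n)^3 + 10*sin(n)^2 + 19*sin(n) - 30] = (3*sin(n)^2 + 20*sin(n) + 19)*cos(n)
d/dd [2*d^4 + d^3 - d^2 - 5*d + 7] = 8*d^3 + 3*d^2 - 2*d - 5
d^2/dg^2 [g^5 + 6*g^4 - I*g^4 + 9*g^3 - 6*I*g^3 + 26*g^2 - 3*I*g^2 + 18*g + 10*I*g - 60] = 20*g^3 + g^2*(72 - 12*I) + g*(54 - 36*I) + 52 - 6*I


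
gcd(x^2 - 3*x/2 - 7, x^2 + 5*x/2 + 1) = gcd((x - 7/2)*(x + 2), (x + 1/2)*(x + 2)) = x + 2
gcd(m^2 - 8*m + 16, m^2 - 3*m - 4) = m - 4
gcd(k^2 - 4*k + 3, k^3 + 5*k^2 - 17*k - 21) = k - 3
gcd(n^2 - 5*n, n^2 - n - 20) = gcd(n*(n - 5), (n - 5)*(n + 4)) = n - 5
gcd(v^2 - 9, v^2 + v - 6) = v + 3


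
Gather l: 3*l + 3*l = 6*l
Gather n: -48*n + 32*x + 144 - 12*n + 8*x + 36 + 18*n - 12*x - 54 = -42*n + 28*x + 126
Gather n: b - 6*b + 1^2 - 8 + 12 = 5 - 5*b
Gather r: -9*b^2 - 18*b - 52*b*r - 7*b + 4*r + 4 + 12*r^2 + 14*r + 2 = -9*b^2 - 25*b + 12*r^2 + r*(18 - 52*b) + 6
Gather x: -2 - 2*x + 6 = 4 - 2*x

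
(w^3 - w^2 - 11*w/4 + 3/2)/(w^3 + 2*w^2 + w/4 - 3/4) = (w - 2)/(w + 1)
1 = 1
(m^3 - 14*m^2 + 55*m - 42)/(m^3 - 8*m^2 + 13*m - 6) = (m - 7)/(m - 1)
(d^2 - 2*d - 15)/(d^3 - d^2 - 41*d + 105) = (d + 3)/(d^2 + 4*d - 21)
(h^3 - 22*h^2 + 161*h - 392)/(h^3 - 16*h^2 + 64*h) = (h^2 - 14*h + 49)/(h*(h - 8))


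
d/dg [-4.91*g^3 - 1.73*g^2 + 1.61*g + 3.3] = -14.73*g^2 - 3.46*g + 1.61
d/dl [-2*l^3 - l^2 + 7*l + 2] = -6*l^2 - 2*l + 7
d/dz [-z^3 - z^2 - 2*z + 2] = -3*z^2 - 2*z - 2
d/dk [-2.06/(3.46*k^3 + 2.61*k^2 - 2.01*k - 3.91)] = (21.3828*k^2 + 10.7532*k - 4.1406)/(3.46*k^3 + 2.61*k^2 - 2.01*k - 3.91)^2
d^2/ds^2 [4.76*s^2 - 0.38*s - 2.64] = 9.52000000000000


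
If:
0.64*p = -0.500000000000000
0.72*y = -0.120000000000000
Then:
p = -0.78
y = -0.17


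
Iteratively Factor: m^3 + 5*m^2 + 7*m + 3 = (m + 1)*(m^2 + 4*m + 3) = (m + 1)^2*(m + 3)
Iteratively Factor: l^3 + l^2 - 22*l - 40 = (l - 5)*(l^2 + 6*l + 8) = (l - 5)*(l + 2)*(l + 4)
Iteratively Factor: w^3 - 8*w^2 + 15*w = (w - 3)*(w^2 - 5*w) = w*(w - 3)*(w - 5)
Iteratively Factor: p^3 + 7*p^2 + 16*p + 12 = (p + 2)*(p^2 + 5*p + 6) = (p + 2)^2*(p + 3)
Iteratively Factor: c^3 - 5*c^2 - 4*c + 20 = (c - 5)*(c^2 - 4) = (c - 5)*(c - 2)*(c + 2)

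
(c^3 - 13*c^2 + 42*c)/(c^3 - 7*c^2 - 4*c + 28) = c*(c - 6)/(c^2 - 4)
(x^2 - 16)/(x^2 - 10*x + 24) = (x + 4)/(x - 6)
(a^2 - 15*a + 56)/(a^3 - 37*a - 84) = (a - 8)/(a^2 + 7*a + 12)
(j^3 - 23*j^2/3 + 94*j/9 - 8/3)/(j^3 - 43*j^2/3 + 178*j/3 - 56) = (j - 1/3)/(j - 7)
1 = 1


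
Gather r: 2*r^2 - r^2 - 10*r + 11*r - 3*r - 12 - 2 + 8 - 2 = r^2 - 2*r - 8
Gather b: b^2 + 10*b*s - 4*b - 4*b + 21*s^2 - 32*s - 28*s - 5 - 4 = b^2 + b*(10*s - 8) + 21*s^2 - 60*s - 9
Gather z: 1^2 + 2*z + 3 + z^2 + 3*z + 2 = z^2 + 5*z + 6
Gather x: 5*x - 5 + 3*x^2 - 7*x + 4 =3*x^2 - 2*x - 1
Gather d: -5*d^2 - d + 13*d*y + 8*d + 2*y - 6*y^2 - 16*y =-5*d^2 + d*(13*y + 7) - 6*y^2 - 14*y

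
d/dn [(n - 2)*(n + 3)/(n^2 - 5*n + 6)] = -6/(n^2 - 6*n + 9)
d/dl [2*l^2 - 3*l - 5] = 4*l - 3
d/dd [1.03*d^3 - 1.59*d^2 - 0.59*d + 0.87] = 3.09*d^2 - 3.18*d - 0.59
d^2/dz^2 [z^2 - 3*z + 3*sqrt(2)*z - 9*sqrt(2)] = 2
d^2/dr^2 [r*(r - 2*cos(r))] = 2*r*cos(r) + 4*sin(r) + 2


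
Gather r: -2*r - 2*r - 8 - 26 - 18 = -4*r - 52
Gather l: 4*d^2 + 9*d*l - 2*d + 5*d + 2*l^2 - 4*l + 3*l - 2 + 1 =4*d^2 + 3*d + 2*l^2 + l*(9*d - 1) - 1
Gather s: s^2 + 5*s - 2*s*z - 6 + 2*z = s^2 + s*(5 - 2*z) + 2*z - 6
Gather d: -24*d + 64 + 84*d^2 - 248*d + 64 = 84*d^2 - 272*d + 128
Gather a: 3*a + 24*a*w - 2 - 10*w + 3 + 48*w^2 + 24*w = a*(24*w + 3) + 48*w^2 + 14*w + 1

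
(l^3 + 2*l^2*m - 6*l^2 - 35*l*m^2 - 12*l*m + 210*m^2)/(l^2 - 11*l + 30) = (l^2 + 2*l*m - 35*m^2)/(l - 5)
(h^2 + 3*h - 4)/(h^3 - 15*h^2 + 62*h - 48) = (h + 4)/(h^2 - 14*h + 48)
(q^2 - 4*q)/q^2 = (q - 4)/q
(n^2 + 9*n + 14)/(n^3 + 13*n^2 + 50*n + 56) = 1/(n + 4)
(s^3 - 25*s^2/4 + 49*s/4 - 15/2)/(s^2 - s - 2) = (4*s^2 - 17*s + 15)/(4*(s + 1))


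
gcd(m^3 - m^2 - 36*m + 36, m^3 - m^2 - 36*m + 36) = m^3 - m^2 - 36*m + 36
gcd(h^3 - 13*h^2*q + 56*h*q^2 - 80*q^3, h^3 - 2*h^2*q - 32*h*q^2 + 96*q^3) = h^2 - 8*h*q + 16*q^2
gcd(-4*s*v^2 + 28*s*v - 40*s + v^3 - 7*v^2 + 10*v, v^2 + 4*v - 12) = v - 2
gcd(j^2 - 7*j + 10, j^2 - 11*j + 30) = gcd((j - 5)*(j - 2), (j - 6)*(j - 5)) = j - 5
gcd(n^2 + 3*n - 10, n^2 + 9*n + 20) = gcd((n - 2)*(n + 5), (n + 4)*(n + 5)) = n + 5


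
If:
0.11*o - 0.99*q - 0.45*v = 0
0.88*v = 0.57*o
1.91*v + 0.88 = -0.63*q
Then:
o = -0.78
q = 0.14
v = -0.51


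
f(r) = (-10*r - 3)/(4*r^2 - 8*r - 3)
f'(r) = (8 - 8*r)*(-10*r - 3)/(4*r^2 - 8*r - 3)^2 - 10/(4*r^2 - 8*r - 3) = 2*(20*r^2 + 12*r + 3)/(16*r^4 - 64*r^3 + 40*r^2 + 48*r + 9)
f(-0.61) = 0.92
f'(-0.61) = 0.55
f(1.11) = 2.03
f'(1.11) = 1.70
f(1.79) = 4.64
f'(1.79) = 8.73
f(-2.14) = 0.57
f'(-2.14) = 0.13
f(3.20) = -2.83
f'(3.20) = 3.22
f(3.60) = -1.95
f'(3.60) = 1.52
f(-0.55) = 0.96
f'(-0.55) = 0.72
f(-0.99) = 0.78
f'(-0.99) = 0.27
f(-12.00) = 0.17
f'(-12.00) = 0.01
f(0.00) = 1.00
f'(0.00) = 0.67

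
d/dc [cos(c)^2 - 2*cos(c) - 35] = 2*(1 - cos(c))*sin(c)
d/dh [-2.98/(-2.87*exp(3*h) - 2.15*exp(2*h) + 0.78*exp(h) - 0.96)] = (-25.6578*exp(2*h) - 12.814*exp(h) + 2.3244)*exp(h)/(2.87*exp(3*h) + 2.15*exp(2*h) - 0.78*exp(h) + 0.96)^2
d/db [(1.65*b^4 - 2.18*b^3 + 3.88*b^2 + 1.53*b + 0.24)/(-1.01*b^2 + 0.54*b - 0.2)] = (-3.333*b^5 + 4.8748*b^4 - 3.6744*b^3 + 4.9485*b^2 - 1.0672*b - 0.4356)/(1.0201*b^4 - 1.0908*b^3 + 0.6956*b^2 - 0.216*b + 0.04)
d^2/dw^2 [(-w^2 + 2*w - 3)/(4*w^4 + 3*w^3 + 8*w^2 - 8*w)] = 2*(-48*w^8 + 156*w^7 - 265*w^6 - 486*w^5 - 762*w^4 - 272*w^3 - 360*w^2 + 576*w - 192)/(w^3*(64*w^9 + 144*w^8 + 492*w^7 + 219*w^6 + 408*w^5 - 1176*w^4 + 128*w^3 - 960*w^2 + 1536*w - 512))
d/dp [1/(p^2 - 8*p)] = 2*(4 - p)/(p^2*(p - 8)^2)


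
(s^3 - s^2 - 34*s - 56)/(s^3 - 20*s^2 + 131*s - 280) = (s^2 + 6*s + 8)/(s^2 - 13*s + 40)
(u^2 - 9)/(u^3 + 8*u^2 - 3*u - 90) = (u + 3)/(u^2 + 11*u + 30)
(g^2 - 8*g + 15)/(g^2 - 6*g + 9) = (g - 5)/(g - 3)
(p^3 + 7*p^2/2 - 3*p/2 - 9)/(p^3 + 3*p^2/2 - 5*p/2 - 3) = (p + 3)/(p + 1)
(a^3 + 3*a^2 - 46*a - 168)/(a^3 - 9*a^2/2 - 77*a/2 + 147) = 2*(a + 4)/(2*a - 7)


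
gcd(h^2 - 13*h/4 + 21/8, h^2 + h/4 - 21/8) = h - 3/2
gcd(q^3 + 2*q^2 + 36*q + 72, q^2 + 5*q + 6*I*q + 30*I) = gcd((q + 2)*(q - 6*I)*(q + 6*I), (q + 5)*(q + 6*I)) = q + 6*I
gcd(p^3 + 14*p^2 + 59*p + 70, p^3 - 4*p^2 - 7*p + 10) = p + 2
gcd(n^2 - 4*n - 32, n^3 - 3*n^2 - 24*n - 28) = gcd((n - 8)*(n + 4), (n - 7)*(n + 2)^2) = 1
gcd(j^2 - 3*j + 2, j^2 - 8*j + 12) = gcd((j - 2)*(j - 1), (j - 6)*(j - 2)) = j - 2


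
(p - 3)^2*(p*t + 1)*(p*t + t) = p^4*t^2 - 5*p^3*t^2 + p^3*t + 3*p^2*t^2 - 5*p^2*t + 9*p*t^2 + 3*p*t + 9*t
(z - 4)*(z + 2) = z^2 - 2*z - 8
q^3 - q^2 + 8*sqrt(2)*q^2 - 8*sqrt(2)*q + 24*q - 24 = (q - 1)*(q + 2*sqrt(2))*(q + 6*sqrt(2))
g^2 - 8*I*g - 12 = (g - 6*I)*(g - 2*I)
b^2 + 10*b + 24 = (b + 4)*(b + 6)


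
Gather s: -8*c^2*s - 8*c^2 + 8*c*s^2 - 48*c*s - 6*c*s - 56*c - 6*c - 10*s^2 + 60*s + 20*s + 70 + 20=-8*c^2 - 62*c + s^2*(8*c - 10) + s*(-8*c^2 - 54*c + 80) + 90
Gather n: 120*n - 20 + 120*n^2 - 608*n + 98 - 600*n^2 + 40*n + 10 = -480*n^2 - 448*n + 88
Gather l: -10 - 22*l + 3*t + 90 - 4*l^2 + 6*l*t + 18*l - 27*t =-4*l^2 + l*(6*t - 4) - 24*t + 80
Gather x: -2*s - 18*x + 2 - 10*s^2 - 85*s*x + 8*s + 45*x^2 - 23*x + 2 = -10*s^2 + 6*s + 45*x^2 + x*(-85*s - 41) + 4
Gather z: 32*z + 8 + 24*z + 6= 56*z + 14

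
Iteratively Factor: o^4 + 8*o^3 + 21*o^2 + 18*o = (o + 3)*(o^3 + 5*o^2 + 6*o) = (o + 2)*(o + 3)*(o^2 + 3*o) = (o + 2)*(o + 3)^2*(o)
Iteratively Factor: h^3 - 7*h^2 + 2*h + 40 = (h - 5)*(h^2 - 2*h - 8) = (h - 5)*(h + 2)*(h - 4)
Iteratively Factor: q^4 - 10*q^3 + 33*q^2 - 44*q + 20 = (q - 2)*(q^3 - 8*q^2 + 17*q - 10) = (q - 5)*(q - 2)*(q^2 - 3*q + 2) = (q - 5)*(q - 2)^2*(q - 1)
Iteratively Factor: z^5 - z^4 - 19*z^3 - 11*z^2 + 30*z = (z + 3)*(z^4 - 4*z^3 - 7*z^2 + 10*z) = z*(z + 3)*(z^3 - 4*z^2 - 7*z + 10) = z*(z - 5)*(z + 3)*(z^2 + z - 2) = z*(z - 5)*(z - 1)*(z + 3)*(z + 2)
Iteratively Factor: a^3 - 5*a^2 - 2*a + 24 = (a - 3)*(a^2 - 2*a - 8) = (a - 3)*(a + 2)*(a - 4)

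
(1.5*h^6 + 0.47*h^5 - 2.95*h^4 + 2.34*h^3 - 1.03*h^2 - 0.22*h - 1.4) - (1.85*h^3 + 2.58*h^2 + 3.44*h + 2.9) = 1.5*h^6 + 0.47*h^5 - 2.95*h^4 + 0.49*h^3 - 3.61*h^2 - 3.66*h - 4.3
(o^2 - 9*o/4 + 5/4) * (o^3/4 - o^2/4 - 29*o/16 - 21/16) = o^5/4 - 13*o^4/16 - 15*o^3/16 + 157*o^2/64 + 11*o/16 - 105/64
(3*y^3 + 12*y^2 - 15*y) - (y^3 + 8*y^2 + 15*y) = 2*y^3 + 4*y^2 - 30*y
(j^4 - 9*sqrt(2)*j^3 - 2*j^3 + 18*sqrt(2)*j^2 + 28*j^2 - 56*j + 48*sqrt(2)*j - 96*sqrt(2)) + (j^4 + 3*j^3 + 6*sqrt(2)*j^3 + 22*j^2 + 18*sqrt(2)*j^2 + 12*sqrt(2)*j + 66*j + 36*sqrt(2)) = 2*j^4 - 3*sqrt(2)*j^3 + j^3 + 50*j^2 + 36*sqrt(2)*j^2 + 10*j + 60*sqrt(2)*j - 60*sqrt(2)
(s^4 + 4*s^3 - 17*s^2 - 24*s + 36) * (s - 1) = s^5 + 3*s^4 - 21*s^3 - 7*s^2 + 60*s - 36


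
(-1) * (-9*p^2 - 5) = 9*p^2 + 5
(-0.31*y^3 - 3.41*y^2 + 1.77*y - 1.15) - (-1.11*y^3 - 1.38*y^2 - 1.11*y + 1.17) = 0.8*y^3 - 2.03*y^2 + 2.88*y - 2.32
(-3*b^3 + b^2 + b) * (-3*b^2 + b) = 9*b^5 - 6*b^4 - 2*b^3 + b^2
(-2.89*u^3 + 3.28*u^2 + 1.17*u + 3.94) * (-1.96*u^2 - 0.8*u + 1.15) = 5.6644*u^5 - 4.1168*u^4 - 8.2407*u^3 - 4.8864*u^2 - 1.8065*u + 4.531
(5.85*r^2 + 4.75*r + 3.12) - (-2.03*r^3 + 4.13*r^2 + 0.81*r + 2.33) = 2.03*r^3 + 1.72*r^2 + 3.94*r + 0.79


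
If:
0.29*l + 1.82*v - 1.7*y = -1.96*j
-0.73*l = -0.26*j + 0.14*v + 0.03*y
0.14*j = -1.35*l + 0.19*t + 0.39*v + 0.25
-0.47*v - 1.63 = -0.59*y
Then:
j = 2.96567097133268 - 0.243759835234223*y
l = 1.7213785855344 - 0.368660600016386*y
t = 20.2189906207757 - 5.3757508160001*y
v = 1.25531914893617*y - 3.46808510638298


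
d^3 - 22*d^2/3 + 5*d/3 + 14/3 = (d - 7)*(d - 1)*(d + 2/3)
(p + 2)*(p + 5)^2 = p^3 + 12*p^2 + 45*p + 50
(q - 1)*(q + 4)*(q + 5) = q^3 + 8*q^2 + 11*q - 20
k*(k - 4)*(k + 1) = k^3 - 3*k^2 - 4*k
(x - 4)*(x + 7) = x^2 + 3*x - 28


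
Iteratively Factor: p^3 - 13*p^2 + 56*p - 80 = (p - 5)*(p^2 - 8*p + 16) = (p - 5)*(p - 4)*(p - 4)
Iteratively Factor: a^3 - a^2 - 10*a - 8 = (a + 1)*(a^2 - 2*a - 8) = (a - 4)*(a + 1)*(a + 2)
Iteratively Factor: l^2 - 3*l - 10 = (l + 2)*(l - 5)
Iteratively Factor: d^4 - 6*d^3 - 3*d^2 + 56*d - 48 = (d - 1)*(d^3 - 5*d^2 - 8*d + 48) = (d - 1)*(d + 3)*(d^2 - 8*d + 16) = (d - 4)*(d - 1)*(d + 3)*(d - 4)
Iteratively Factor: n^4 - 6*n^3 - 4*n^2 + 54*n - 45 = (n - 5)*(n^3 - n^2 - 9*n + 9) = (n - 5)*(n + 3)*(n^2 - 4*n + 3) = (n - 5)*(n - 1)*(n + 3)*(n - 3)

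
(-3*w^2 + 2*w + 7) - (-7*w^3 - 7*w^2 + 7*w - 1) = 7*w^3 + 4*w^2 - 5*w + 8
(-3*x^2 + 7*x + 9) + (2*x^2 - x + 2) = -x^2 + 6*x + 11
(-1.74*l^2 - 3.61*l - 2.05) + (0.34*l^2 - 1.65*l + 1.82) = -1.4*l^2 - 5.26*l - 0.23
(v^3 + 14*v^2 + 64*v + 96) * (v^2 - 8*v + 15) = v^5 + 6*v^4 - 33*v^3 - 206*v^2 + 192*v + 1440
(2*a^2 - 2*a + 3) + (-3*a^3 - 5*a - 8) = -3*a^3 + 2*a^2 - 7*a - 5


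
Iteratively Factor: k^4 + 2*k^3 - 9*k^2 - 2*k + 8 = (k + 4)*(k^3 - 2*k^2 - k + 2) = (k - 1)*(k + 4)*(k^2 - k - 2) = (k - 1)*(k + 1)*(k + 4)*(k - 2)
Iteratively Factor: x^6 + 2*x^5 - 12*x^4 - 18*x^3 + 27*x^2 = (x)*(x^5 + 2*x^4 - 12*x^3 - 18*x^2 + 27*x) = x*(x - 1)*(x^4 + 3*x^3 - 9*x^2 - 27*x) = x*(x - 3)*(x - 1)*(x^3 + 6*x^2 + 9*x) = x*(x - 3)*(x - 1)*(x + 3)*(x^2 + 3*x) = x*(x - 3)*(x - 1)*(x + 3)^2*(x)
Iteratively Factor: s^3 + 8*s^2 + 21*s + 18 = (s + 3)*(s^2 + 5*s + 6) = (s + 2)*(s + 3)*(s + 3)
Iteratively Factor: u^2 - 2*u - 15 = (u + 3)*(u - 5)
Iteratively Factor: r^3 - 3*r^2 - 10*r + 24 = (r - 2)*(r^2 - r - 12) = (r - 4)*(r - 2)*(r + 3)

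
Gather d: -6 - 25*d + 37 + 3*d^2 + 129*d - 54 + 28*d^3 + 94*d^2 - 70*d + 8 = 28*d^3 + 97*d^2 + 34*d - 15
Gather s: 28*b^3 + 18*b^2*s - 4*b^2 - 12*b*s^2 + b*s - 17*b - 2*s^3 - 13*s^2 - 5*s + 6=28*b^3 - 4*b^2 - 17*b - 2*s^3 + s^2*(-12*b - 13) + s*(18*b^2 + b - 5) + 6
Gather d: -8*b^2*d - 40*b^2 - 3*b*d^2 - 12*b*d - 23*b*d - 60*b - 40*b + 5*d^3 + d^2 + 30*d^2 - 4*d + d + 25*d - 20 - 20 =-40*b^2 - 100*b + 5*d^3 + d^2*(31 - 3*b) + d*(-8*b^2 - 35*b + 22) - 40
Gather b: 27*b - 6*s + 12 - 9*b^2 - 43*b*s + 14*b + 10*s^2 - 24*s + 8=-9*b^2 + b*(41 - 43*s) + 10*s^2 - 30*s + 20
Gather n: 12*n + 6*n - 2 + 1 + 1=18*n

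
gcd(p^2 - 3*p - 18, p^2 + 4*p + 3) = p + 3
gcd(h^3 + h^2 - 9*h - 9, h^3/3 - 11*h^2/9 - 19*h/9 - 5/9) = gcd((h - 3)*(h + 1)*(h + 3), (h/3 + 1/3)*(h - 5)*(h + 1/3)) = h + 1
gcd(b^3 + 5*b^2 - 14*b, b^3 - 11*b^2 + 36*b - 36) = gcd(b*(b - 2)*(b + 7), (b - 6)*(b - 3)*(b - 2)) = b - 2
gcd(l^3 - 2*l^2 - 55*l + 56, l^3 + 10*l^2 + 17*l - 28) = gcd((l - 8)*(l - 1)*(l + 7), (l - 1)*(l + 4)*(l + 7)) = l^2 + 6*l - 7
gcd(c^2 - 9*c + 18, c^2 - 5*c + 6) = c - 3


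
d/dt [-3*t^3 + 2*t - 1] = 2 - 9*t^2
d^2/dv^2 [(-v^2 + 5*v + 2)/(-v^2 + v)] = 4*(-2*v^3 - 3*v^2 + 3*v - 1)/(v^3*(v^3 - 3*v^2 + 3*v - 1))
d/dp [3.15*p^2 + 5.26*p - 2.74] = 6.3*p + 5.26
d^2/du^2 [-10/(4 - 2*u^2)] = 10*(3*u^2 + 2)/(u^2 - 2)^3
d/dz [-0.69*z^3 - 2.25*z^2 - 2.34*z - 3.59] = -2.07*z^2 - 4.5*z - 2.34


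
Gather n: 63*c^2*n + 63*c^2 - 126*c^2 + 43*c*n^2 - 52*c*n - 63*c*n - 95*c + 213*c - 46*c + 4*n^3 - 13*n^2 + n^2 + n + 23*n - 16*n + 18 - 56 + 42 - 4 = -63*c^2 + 72*c + 4*n^3 + n^2*(43*c - 12) + n*(63*c^2 - 115*c + 8)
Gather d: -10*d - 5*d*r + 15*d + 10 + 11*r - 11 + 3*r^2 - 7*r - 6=d*(5 - 5*r) + 3*r^2 + 4*r - 7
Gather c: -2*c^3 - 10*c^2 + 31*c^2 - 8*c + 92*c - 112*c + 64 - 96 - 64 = -2*c^3 + 21*c^2 - 28*c - 96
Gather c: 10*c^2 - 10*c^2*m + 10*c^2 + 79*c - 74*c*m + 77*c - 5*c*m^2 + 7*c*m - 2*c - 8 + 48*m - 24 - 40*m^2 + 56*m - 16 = c^2*(20 - 10*m) + c*(-5*m^2 - 67*m + 154) - 40*m^2 + 104*m - 48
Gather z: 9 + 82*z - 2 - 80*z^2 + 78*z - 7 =-80*z^2 + 160*z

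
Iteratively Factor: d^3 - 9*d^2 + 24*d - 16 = (d - 4)*(d^2 - 5*d + 4) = (d - 4)^2*(d - 1)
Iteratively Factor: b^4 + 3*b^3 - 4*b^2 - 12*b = (b + 2)*(b^3 + b^2 - 6*b) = (b + 2)*(b + 3)*(b^2 - 2*b) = b*(b + 2)*(b + 3)*(b - 2)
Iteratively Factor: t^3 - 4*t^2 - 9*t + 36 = (t - 3)*(t^2 - t - 12) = (t - 4)*(t - 3)*(t + 3)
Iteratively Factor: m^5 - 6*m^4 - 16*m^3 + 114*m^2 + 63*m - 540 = (m + 3)*(m^4 - 9*m^3 + 11*m^2 + 81*m - 180) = (m - 5)*(m + 3)*(m^3 - 4*m^2 - 9*m + 36) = (m - 5)*(m - 4)*(m + 3)*(m^2 - 9) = (m - 5)*(m - 4)*(m - 3)*(m + 3)*(m + 3)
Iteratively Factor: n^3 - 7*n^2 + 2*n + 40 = (n - 4)*(n^2 - 3*n - 10) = (n - 5)*(n - 4)*(n + 2)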